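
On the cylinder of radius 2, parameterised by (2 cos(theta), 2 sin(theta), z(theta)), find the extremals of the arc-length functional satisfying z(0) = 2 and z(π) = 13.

Parameterise the cylinder of radius R = 2 as
    r(θ) = (2 cos θ, 2 sin θ, z(θ)).
The arc-length element is
    ds = sqrt(4 + (dz/dθ)^2) dθ,
so the Lagrangian is L = sqrt(4 + z'^2).
L depends on z' only, not on z or θ, so ∂L/∂z = 0 and
    ∂L/∂z' = z' / sqrt(4 + z'^2).
The Euler-Lagrange equation gives
    d/dθ( z' / sqrt(4 + z'^2) ) = 0,
so z' is constant. Integrating once:
    z(θ) = a θ + b,
a helix on the cylinder (a straight line when the cylinder is unrolled). The constants a, b are determined by the endpoint conditions.
With endpoint conditions z(0) = 2 and z(π) = 13: from z(0) = b we get b = 2, and a·π + 2 = 13 gives a = 11/π, so
    z(θ) = (11/π) θ + 2.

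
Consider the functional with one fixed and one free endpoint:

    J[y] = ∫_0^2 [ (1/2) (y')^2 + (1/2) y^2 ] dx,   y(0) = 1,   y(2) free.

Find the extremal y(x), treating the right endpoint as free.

The Lagrangian L = (1/2) (y')^2 + (1/2) y^2 gives
    ∂L/∂y = 1 y,   ∂L/∂y' = y'.
Euler-Lagrange: y'' − y = 0.
With k = 1, the general solution is
    y(x) = A cosh(x) + B sinh(x).
Fixed left endpoint y(0) = 1 ⇒ A = 1.
The right endpoint x = 2 is free, so the natural (transversality) condition is ∂L/∂y' |_{x=2} = 0, i.e. y'(2) = 0.
Compute y'(x) = A k sinh(k x) + B k cosh(k x), so
    y'(2) = A k sinh(k·2) + B k cosh(k·2) = 0
    ⇒ B = −A tanh(k·2) = − tanh(1·2).
Therefore the extremal is
    y(x) = cosh(1 x) − tanh(1·2) sinh(1 x).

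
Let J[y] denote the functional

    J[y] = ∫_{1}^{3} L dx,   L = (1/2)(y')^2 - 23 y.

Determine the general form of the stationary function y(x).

The Lagrangian is L = (1/2)(y')^2 - 23 y.
∂L/∂y = -23.
∂L/∂y' = y'.
The Euler-Lagrange equation d/dx(∂L/∂y') − ∂L/∂y = 0 becomes:
    y'' + 23 = 0
General solution: y(x) = -(23/2) x^2 + A x + B, where A and B are arbitrary constants fixed by the endpoint conditions.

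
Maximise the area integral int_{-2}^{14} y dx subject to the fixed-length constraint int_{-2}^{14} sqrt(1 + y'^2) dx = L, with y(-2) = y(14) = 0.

Set up the augmented Lagrangian using a multiplier λ for the length constraint:
    F(y, y') = y − λ sqrt(1 + y'^2).
F has no explicit x dependence, so the Beltrami identity yields a first integral
    F − y' ∂F/∂y' = C.
Compute ∂F/∂y' = −λ y' / sqrt(1 + y'^2). Then
    y − λ sqrt(1 + y'^2) + λ y'^2 / sqrt(1 + y'^2) = C
    ⇒  y − λ / sqrt(1 + y'^2) = C.
Solving for y' and integrating gives
    (x − a)^2 + (y − b)^2 = λ^2,
a circular arc of radius λ. The constants a, b are determined by the endpoint conditions y(-2) = y(14) = 0, and λ is fixed implicitly by the length constraint
    ∫_{-2}^{14} sqrt(1 + y'^2) dx = L.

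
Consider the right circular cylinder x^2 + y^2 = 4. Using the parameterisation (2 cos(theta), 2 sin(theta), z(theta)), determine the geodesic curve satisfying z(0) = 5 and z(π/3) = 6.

Parameterise the cylinder of radius R = 2 as
    r(θ) = (2 cos θ, 2 sin θ, z(θ)).
The arc-length element is
    ds = sqrt(4 + (dz/dθ)^2) dθ,
so the Lagrangian is L = sqrt(4 + z'^2).
L depends on z' only, not on z or θ, so ∂L/∂z = 0 and
    ∂L/∂z' = z' / sqrt(4 + z'^2).
The Euler-Lagrange equation gives
    d/dθ( z' / sqrt(4 + z'^2) ) = 0,
so z' is constant. Integrating once:
    z(θ) = a θ + b,
a helix on the cylinder (a straight line when the cylinder is unrolled). The constants a, b are determined by the endpoint conditions.
With endpoint conditions z(0) = 5 and z(π/3) = 6: from z(0) = b we get b = 5, and a·π/3 + 5 = 6 gives a = 3/π, so
    z(θ) = (3/π) θ + 5.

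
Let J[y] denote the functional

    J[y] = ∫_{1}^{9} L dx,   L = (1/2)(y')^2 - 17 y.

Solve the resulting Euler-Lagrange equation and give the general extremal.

The Lagrangian is L = (1/2)(y')^2 - 17 y.
∂L/∂y = -17.
∂L/∂y' = y'.
The Euler-Lagrange equation d/dx(∂L/∂y') − ∂L/∂y = 0 becomes:
    y'' + 17 = 0
General solution: y(x) = -(17/2) x^2 + A x + B, where A and B are arbitrary constants fixed by the endpoint conditions.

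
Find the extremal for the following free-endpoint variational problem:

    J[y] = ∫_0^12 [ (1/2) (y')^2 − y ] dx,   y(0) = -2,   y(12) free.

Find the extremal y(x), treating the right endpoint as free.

The Lagrangian L = (1/2) (y')^2 − y gives
    ∂L/∂y = −1,   ∂L/∂y' = y'.
Euler-Lagrange: d/dx(y') − (−1) = 0, i.e. y'' + 1 = 0, so
    y(x) = −(1/2) x^2 + C1 x + C2.
Fixed left endpoint y(0) = -2 ⇒ C2 = -2.
The right endpoint x = 12 is free, so the natural (transversality) condition is ∂L/∂y' |_{x=12} = 0, i.e. y'(12) = 0.
Compute y'(x) = −1 x + C1, so y'(12) = −12 + C1 = 0 ⇒ C1 = 12.
Therefore the extremal is
    y(x) = −x^2/2 + 12 x − 2.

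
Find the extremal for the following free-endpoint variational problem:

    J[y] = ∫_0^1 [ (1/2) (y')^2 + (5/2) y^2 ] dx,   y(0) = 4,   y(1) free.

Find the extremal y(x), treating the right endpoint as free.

The Lagrangian L = (1/2) (y')^2 + (5/2) y^2 gives
    ∂L/∂y = 5 y,   ∂L/∂y' = y'.
Euler-Lagrange: y'' − 5 y = 0.
With k = sqrt(5), the general solution is
    y(x) = A cosh(sqrt(5) x) + B sinh(sqrt(5) x).
Fixed left endpoint y(0) = 4 ⇒ A = 4.
The right endpoint x = 1 is free, so the natural (transversality) condition is ∂L/∂y' |_{x=1} = 0, i.e. y'(1) = 0.
Compute y'(x) = A k sinh(k x) + B k cosh(k x), so
    y'(1) = A k sinh(k·1) + B k cosh(k·1) = 0
    ⇒ B = −A tanh(k·1) = − 4 tanh(sqrt(5)·1).
Therefore the extremal is
    y(x) = 4 cosh(sqrt(5) x) − 4 tanh(sqrt(5)·1) sinh(sqrt(5) x).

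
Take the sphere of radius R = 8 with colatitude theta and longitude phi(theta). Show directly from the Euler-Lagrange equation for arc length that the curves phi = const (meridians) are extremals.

On the sphere of radius R = 8 with spherical coordinates (θ, φ), the induced metric is
    ds^2 = 64(dθ^2 + sin^2(θ) dφ^2).
Using θ as the parameter, the arc-length functional becomes
    J[φ] = ∫ 8 sqrt(1 + sin^2(θ) (dφ/dθ)^2) dθ.
So L = 8 sqrt(1 + sin^2(θ) φ'^2). Compute
    ∂L/∂φ = 0  (L has no explicit φ dependence),
    ∂L/∂φ' = 8 sin^2(θ) φ' / sqrt(1 + sin^2(θ) φ'^2).
For the candidate φ(θ) = c (constant), φ' = 0, so ∂L/∂φ' evaluated along the candidate vanishes, and ∂L/∂φ is identically zero. Hence
    d/dθ(∂L/∂φ') − ∂L/∂φ = 0
is satisfied. Therefore meridians φ = const are extremals of arc length — they are geodesics on the sphere.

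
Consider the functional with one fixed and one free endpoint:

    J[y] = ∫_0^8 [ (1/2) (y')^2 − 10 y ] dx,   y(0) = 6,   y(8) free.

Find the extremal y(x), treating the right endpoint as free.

The Lagrangian L = (1/2) (y')^2 − 10 y gives
    ∂L/∂y = −10,   ∂L/∂y' = y'.
Euler-Lagrange: d/dx(y') − (−10) = 0, i.e. y'' + 10 = 0, so
    y(x) = −(10/2) x^2 + C1 x + C2.
Fixed left endpoint y(0) = 6 ⇒ C2 = 6.
The right endpoint x = 8 is free, so the natural (transversality) condition is ∂L/∂y' |_{x=8} = 0, i.e. y'(8) = 0.
Compute y'(x) = −10 x + C1, so y'(8) = −80 + C1 = 0 ⇒ C1 = 80.
Therefore the extremal is
    y(x) = −5 x^2 + 80 x + 6.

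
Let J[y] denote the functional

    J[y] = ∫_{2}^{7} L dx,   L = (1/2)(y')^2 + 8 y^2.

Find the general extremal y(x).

The Lagrangian is L = (1/2)(y')^2 + 8 y^2.
∂L/∂y = 16y.
∂L/∂y' = y'.
The Euler-Lagrange equation d/dx(∂L/∂y') − ∂L/∂y = 0 becomes:
    y'' - 16 y = 0
General solution: y(x) = A e^(4x) + B e^(-4x), where A and B are arbitrary constants fixed by the endpoint conditions.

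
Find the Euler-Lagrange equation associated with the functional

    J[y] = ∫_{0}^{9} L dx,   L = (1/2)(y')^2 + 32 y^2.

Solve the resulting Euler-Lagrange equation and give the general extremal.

The Lagrangian is L = (1/2)(y')^2 + 32 y^2.
∂L/∂y = 64y.
∂L/∂y' = y'.
The Euler-Lagrange equation d/dx(∂L/∂y') − ∂L/∂y = 0 becomes:
    y'' - 64 y = 0
General solution: y(x) = A e^(8x) + B e^(-8x), where A and B are arbitrary constants fixed by the endpoint conditions.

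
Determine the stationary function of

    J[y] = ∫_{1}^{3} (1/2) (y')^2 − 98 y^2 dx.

The Lagrangian is L = (1/2) (y')^2 − 98 y^2.
Compute ∂L/∂y = -196y, ∂L/∂y' = y'.
The Euler-Lagrange equation d/dx(∂L/∂y') − ∂L/∂y = 0 reduces to
    y'' + 196 y = 0.
Its general solution is
    y(x) = A sin(14x) + B cos(14x),
with A, B fixed by the endpoint conditions.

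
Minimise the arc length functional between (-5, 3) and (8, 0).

Arc-length functional: J[y] = ∫ sqrt(1 + (y')^2) dx.
Lagrangian L = sqrt(1 + (y')^2) has no explicit y dependence, so ∂L/∂y = 0 and the Euler-Lagrange equation gives
    d/dx( y' / sqrt(1 + (y')^2) ) = 0  ⇒  y' / sqrt(1 + (y')^2) = const.
Hence y' is constant, so y(x) is affine.
Fitting the endpoints (-5, 3) and (8, 0):
    slope m = (0 − 3) / (8 − (-5)) = -3/13,
    intercept c = 3 − m·(-5) = 24/13.
Extremal: y(x) = (-3/13) x + 24/13.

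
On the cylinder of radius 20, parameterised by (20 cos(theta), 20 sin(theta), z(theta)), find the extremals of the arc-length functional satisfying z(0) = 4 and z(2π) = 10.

Parameterise the cylinder of radius R = 20 as
    r(θ) = (20 cos θ, 20 sin θ, z(θ)).
The arc-length element is
    ds = sqrt(400 + (dz/dθ)^2) dθ,
so the Lagrangian is L = sqrt(400 + z'^2).
L depends on z' only, not on z or θ, so ∂L/∂z = 0 and
    ∂L/∂z' = z' / sqrt(400 + z'^2).
The Euler-Lagrange equation gives
    d/dθ( z' / sqrt(400 + z'^2) ) = 0,
so z' is constant. Integrating once:
    z(θ) = a θ + b,
a helix on the cylinder (a straight line when the cylinder is unrolled). The constants a, b are determined by the endpoint conditions.
With endpoint conditions z(0) = 4 and z(2π) = 10: from z(0) = b we get b = 4, and a·2π + 4 = 10 gives a = 3/π, so
    z(θ) = (3/π) θ + 4.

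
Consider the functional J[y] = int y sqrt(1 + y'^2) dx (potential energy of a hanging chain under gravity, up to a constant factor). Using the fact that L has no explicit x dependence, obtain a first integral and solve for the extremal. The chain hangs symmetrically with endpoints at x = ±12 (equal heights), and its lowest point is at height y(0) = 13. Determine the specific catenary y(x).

The Lagrangian L(y, y') = y sqrt(1 + y'^2) has no explicit x dependence, so the Beltrami identity applies:
    L − y' ∂L/∂y' = C.
Compute ∂L/∂y' = y · y' / sqrt(1 + y'^2). Then
    L − y' ∂L/∂y'
    = y sqrt(1 + y'^2) − y · y'^2 / sqrt(1 + y'^2)
    = y (1 + y'^2 − y'^2) / sqrt(1 + y'^2)
    = y / sqrt(1 + y'^2) = C.
Squaring gives y^2 = C^2 (1 + y'^2), i.e.
    y'^2 = y^2 / C^2 − 1.
Separating variables,
    dy / sqrt(y^2 − C^2) = dx / C,
and integrating gives arccosh(y / C) = (x − a)/C, so
    y(x) = C cosh((x − a)/C),
the catenary. The constants C and a are fixed by the two endpoint conditions (and, for the hanging-chain problem, the length constraint selects C).
Now fit the given data. The endpoints x = ±12 are symmetric at equal height, so the catenary is even about its minimum: a = 0 and y(x) = C cosh(x/C). The lowest point is y(0) = C cosh(0) = C, and we are told y(0) = 13, so C = 13. Therefore
    y(x) = 13 cosh(x/13),
and at the endpoints
    y(±12) = 13 cosh(12/13).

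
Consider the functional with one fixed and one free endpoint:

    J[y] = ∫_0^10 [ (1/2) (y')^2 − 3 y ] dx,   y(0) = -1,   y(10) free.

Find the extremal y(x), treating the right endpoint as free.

The Lagrangian L = (1/2) (y')^2 − 3 y gives
    ∂L/∂y = −3,   ∂L/∂y' = y'.
Euler-Lagrange: d/dx(y') − (−3) = 0, i.e. y'' + 3 = 0, so
    y(x) = −(3/2) x^2 + C1 x + C2.
Fixed left endpoint y(0) = -1 ⇒ C2 = -1.
The right endpoint x = 10 is free, so the natural (transversality) condition is ∂L/∂y' |_{x=10} = 0, i.e. y'(10) = 0.
Compute y'(x) = −3 x + C1, so y'(10) = −30 + C1 = 0 ⇒ C1 = 30.
Therefore the extremal is
    y(x) = −(3/2) x^2 + 30 x − 1.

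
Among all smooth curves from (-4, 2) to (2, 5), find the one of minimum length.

Arc-length functional: J[y] = ∫ sqrt(1 + (y')^2) dx.
Lagrangian L = sqrt(1 + (y')^2) has no explicit y dependence, so ∂L/∂y = 0 and the Euler-Lagrange equation gives
    d/dx( y' / sqrt(1 + (y')^2) ) = 0  ⇒  y' / sqrt(1 + (y')^2) = const.
Hence y' is constant, so y(x) is affine.
Fitting the endpoints (-4, 2) and (2, 5):
    slope m = (5 − 2) / (2 − (-4)) = 1/2,
    intercept c = 2 − m·(-4) = 4.
Extremal: y(x) = (1/2) x + 4.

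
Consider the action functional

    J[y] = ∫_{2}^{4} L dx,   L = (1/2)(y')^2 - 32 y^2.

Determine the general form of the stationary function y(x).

The Lagrangian is L = (1/2)(y')^2 - 32 y^2.
∂L/∂y = -64y.
∂L/∂y' = y'.
The Euler-Lagrange equation d/dx(∂L/∂y') − ∂L/∂y = 0 becomes:
    y'' + 64 y = 0
General solution: y(x) = A sin(8x) + B cos(8x), where A and B are arbitrary constants fixed by the endpoint conditions.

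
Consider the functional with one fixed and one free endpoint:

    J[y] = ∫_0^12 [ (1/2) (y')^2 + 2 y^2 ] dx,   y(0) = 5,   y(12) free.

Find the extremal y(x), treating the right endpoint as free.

The Lagrangian L = (1/2) (y')^2 + 2 y^2 gives
    ∂L/∂y = 4 y,   ∂L/∂y' = y'.
Euler-Lagrange: y'' − 4 y = 0.
With k = 2, the general solution is
    y(x) = A cosh(2 x) + B sinh(2 x).
Fixed left endpoint y(0) = 5 ⇒ A = 5.
The right endpoint x = 12 is free, so the natural (transversality) condition is ∂L/∂y' |_{x=12} = 0, i.e. y'(12) = 0.
Compute y'(x) = A k sinh(k x) + B k cosh(k x), so
    y'(12) = A k sinh(k·12) + B k cosh(k·12) = 0
    ⇒ B = −A tanh(k·12) = − 5 tanh(2·12).
Therefore the extremal is
    y(x) = 5 cosh(2 x) − 5 tanh(2·12) sinh(2 x).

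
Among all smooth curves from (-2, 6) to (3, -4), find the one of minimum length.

Arc-length functional: J[y] = ∫ sqrt(1 + (y')^2) dx.
Lagrangian L = sqrt(1 + (y')^2) has no explicit y dependence, so ∂L/∂y = 0 and the Euler-Lagrange equation gives
    d/dx( y' / sqrt(1 + (y')^2) ) = 0  ⇒  y' / sqrt(1 + (y')^2) = const.
Hence y' is constant, so y(x) is affine.
Fitting the endpoints (-2, 6) and (3, -4):
    slope m = ((-4) − 6) / (3 − (-2)) = -2,
    intercept c = 6 − m·(-2) = 2.
Extremal: y(x) = -2 x + 2.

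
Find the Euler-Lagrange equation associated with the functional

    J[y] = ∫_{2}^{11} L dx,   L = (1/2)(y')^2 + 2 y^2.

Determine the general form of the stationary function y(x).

The Lagrangian is L = (1/2)(y')^2 + 2 y^2.
∂L/∂y = 4y.
∂L/∂y' = y'.
The Euler-Lagrange equation d/dx(∂L/∂y') − ∂L/∂y = 0 becomes:
    y'' - 4 y = 0
General solution: y(x) = A e^(2x) + B e^(-2x), where A and B are arbitrary constants fixed by the endpoint conditions.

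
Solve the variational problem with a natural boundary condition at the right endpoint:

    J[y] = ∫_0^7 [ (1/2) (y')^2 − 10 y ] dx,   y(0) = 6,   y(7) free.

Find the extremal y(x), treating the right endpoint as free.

The Lagrangian L = (1/2) (y')^2 − 10 y gives
    ∂L/∂y = −10,   ∂L/∂y' = y'.
Euler-Lagrange: d/dx(y') − (−10) = 0, i.e. y'' + 10 = 0, so
    y(x) = −(10/2) x^2 + C1 x + C2.
Fixed left endpoint y(0) = 6 ⇒ C2 = 6.
The right endpoint x = 7 is free, so the natural (transversality) condition is ∂L/∂y' |_{x=7} = 0, i.e. y'(7) = 0.
Compute y'(x) = −10 x + C1, so y'(7) = −70 + C1 = 0 ⇒ C1 = 70.
Therefore the extremal is
    y(x) = −5 x^2 + 70 x + 6.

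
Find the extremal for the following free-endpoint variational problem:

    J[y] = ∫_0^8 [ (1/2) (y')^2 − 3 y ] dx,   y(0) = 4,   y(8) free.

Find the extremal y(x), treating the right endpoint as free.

The Lagrangian L = (1/2) (y')^2 − 3 y gives
    ∂L/∂y = −3,   ∂L/∂y' = y'.
Euler-Lagrange: d/dx(y') − (−3) = 0, i.e. y'' + 3 = 0, so
    y(x) = −(3/2) x^2 + C1 x + C2.
Fixed left endpoint y(0) = 4 ⇒ C2 = 4.
The right endpoint x = 8 is free, so the natural (transversality) condition is ∂L/∂y' |_{x=8} = 0, i.e. y'(8) = 0.
Compute y'(x) = −3 x + C1, so y'(8) = −24 + C1 = 0 ⇒ C1 = 24.
Therefore the extremal is
    y(x) = −(3/2) x^2 + 24 x + 4.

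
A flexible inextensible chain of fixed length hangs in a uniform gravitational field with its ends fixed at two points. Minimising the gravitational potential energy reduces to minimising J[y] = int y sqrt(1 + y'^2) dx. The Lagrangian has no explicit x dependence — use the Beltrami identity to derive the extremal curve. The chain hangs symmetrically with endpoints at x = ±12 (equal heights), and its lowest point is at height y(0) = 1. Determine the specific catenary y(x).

The Lagrangian L(y, y') = y sqrt(1 + y'^2) has no explicit x dependence, so the Beltrami identity applies:
    L − y' ∂L/∂y' = C.
Compute ∂L/∂y' = y · y' / sqrt(1 + y'^2). Then
    L − y' ∂L/∂y'
    = y sqrt(1 + y'^2) − y · y'^2 / sqrt(1 + y'^2)
    = y (1 + y'^2 − y'^2) / sqrt(1 + y'^2)
    = y / sqrt(1 + y'^2) = C.
Squaring gives y^2 = C^2 (1 + y'^2), i.e.
    y'^2 = y^2 / C^2 − 1.
Separating variables,
    dy / sqrt(y^2 − C^2) = dx / C,
and integrating gives arccosh(y / C) = (x − a)/C, so
    y(x) = C cosh((x − a)/C),
the catenary. The constants C and a are fixed by the two endpoint conditions (and, for the hanging-chain problem, the length constraint selects C).
Now fit the given data. The endpoints x = ±12 are symmetric at equal height, so the catenary is even about its minimum: a = 0 and y(x) = C cosh(x/C). The lowest point is y(0) = C cosh(0) = C, and we are told y(0) = 1, so C = 1. Therefore
    y(x) = cosh(x),
and at the endpoints
    y(±12) = cosh(12).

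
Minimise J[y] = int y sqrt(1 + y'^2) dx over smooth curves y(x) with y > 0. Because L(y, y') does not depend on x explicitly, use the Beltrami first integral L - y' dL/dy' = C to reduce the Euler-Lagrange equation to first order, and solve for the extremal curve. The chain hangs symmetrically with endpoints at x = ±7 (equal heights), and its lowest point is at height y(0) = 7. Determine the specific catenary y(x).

The Lagrangian L(y, y') = y sqrt(1 + y'^2) has no explicit x dependence, so the Beltrami identity applies:
    L − y' ∂L/∂y' = C.
Compute ∂L/∂y' = y · y' / sqrt(1 + y'^2). Then
    L − y' ∂L/∂y'
    = y sqrt(1 + y'^2) − y · y'^2 / sqrt(1 + y'^2)
    = y (1 + y'^2 − y'^2) / sqrt(1 + y'^2)
    = y / sqrt(1 + y'^2) = C.
Squaring gives y^2 = C^2 (1 + y'^2), i.e.
    y'^2 = y^2 / C^2 − 1.
Separating variables,
    dy / sqrt(y^2 − C^2) = dx / C,
and integrating gives arccosh(y / C) = (x − a)/C, so
    y(x) = C cosh((x − a)/C),
the catenary. The constants C and a are fixed by the two endpoint conditions (and, for the hanging-chain problem, the length constraint selects C).
Now fit the given data. The endpoints x = ±7 are symmetric at equal height, so the catenary is even about its minimum: a = 0 and y(x) = C cosh(x/C). The lowest point is y(0) = C cosh(0) = C, and we are told y(0) = 7, so C = 7. Therefore
    y(x) = 7 cosh(x/7),
and at the endpoints
    y(±7) = 7 cosh(7/7).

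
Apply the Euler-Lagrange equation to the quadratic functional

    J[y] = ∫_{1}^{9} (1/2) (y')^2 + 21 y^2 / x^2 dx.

The Lagrangian is L = (1/2) (y')^2 + 21 y^2 / x^2.
Compute ∂L/∂y = 42y/x^2, ∂L/∂y' = y'.
The Euler-Lagrange equation d/dx(∂L/∂y') − ∂L/∂y = 0 reduces to
    y'' − 42/x^2 · y = 0  (x > 0).
Its general solution is
    y(x) = A x^7 + B x^(-6),
with A, B fixed by the endpoint conditions.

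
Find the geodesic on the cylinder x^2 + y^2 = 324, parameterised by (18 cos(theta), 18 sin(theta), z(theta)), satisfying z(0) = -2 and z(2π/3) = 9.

Parameterise the cylinder of radius R = 18 as
    r(θ) = (18 cos θ, 18 sin θ, z(θ)).
The arc-length element is
    ds = sqrt(324 + (dz/dθ)^2) dθ,
so the Lagrangian is L = sqrt(324 + z'^2).
L depends on z' only, not on z or θ, so ∂L/∂z = 0 and
    ∂L/∂z' = z' / sqrt(324 + z'^2).
The Euler-Lagrange equation gives
    d/dθ( z' / sqrt(324 + z'^2) ) = 0,
so z' is constant. Integrating once:
    z(θ) = a θ + b,
a helix on the cylinder (a straight line when the cylinder is unrolled). The constants a, b are determined by the endpoint conditions.
With endpoint conditions z(0) = -2 and z(2π/3) = 9: from z(0) = b we get b = -2, and a·2π/3 + -2 = 9 gives a = 33/(2π), so
    z(θ) = (33/(2π)) θ − 2.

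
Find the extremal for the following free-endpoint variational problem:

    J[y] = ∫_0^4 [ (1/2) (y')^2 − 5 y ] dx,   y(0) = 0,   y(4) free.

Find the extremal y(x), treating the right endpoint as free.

The Lagrangian L = (1/2) (y')^2 − 5 y gives
    ∂L/∂y = −5,   ∂L/∂y' = y'.
Euler-Lagrange: d/dx(y') − (−5) = 0, i.e. y'' + 5 = 0, so
    y(x) = −(5/2) x^2 + C1 x + C2.
Fixed left endpoint y(0) = 0 ⇒ C2 = 0.
The right endpoint x = 4 is free, so the natural (transversality) condition is ∂L/∂y' |_{x=4} = 0, i.e. y'(4) = 0.
Compute y'(x) = −5 x + C1, so y'(4) = −20 + C1 = 0 ⇒ C1 = 20.
Therefore the extremal is
    y(x) = −(5/2) x^2 + 20 x.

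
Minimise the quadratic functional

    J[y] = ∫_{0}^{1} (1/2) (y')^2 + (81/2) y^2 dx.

The Lagrangian is L = (1/2) (y')^2 + (81/2) y^2.
Compute ∂L/∂y = 81y, ∂L/∂y' = y'.
The Euler-Lagrange equation d/dx(∂L/∂y') − ∂L/∂y = 0 reduces to
    y'' − 81 y = 0.
Its general solution is
    y(x) = A e^(9x) + B e^(−9x),
with A, B fixed by the endpoint conditions.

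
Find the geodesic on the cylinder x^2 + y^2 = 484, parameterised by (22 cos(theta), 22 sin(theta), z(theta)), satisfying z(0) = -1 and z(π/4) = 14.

Parameterise the cylinder of radius R = 22 as
    r(θ) = (22 cos θ, 22 sin θ, z(θ)).
The arc-length element is
    ds = sqrt(484 + (dz/dθ)^2) dθ,
so the Lagrangian is L = sqrt(484 + z'^2).
L depends on z' only, not on z or θ, so ∂L/∂z = 0 and
    ∂L/∂z' = z' / sqrt(484 + z'^2).
The Euler-Lagrange equation gives
    d/dθ( z' / sqrt(484 + z'^2) ) = 0,
so z' is constant. Integrating once:
    z(θ) = a θ + b,
a helix on the cylinder (a straight line when the cylinder is unrolled). The constants a, b are determined by the endpoint conditions.
With endpoint conditions z(0) = -1 and z(π/4) = 14: from z(0) = b we get b = -1, and a·π/4 + -1 = 14 gives a = 60/π, so
    z(θ) = (60/π) θ − 1.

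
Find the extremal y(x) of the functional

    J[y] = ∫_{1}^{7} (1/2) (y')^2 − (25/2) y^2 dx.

The Lagrangian is L = (1/2) (y')^2 − (25/2) y^2.
Compute ∂L/∂y = -25y, ∂L/∂y' = y'.
The Euler-Lagrange equation d/dx(∂L/∂y') − ∂L/∂y = 0 reduces to
    y'' + 25 y = 0.
Its general solution is
    y(x) = A sin(5x) + B cos(5x),
with A, B fixed by the endpoint conditions.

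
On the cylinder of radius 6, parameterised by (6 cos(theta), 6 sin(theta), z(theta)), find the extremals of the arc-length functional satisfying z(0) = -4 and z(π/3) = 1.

Parameterise the cylinder of radius R = 6 as
    r(θ) = (6 cos θ, 6 sin θ, z(θ)).
The arc-length element is
    ds = sqrt(36 + (dz/dθ)^2) dθ,
so the Lagrangian is L = sqrt(36 + z'^2).
L depends on z' only, not on z or θ, so ∂L/∂z = 0 and
    ∂L/∂z' = z' / sqrt(36 + z'^2).
The Euler-Lagrange equation gives
    d/dθ( z' / sqrt(36 + z'^2) ) = 0,
so z' is constant. Integrating once:
    z(θ) = a θ + b,
a helix on the cylinder (a straight line when the cylinder is unrolled). The constants a, b are determined by the endpoint conditions.
With endpoint conditions z(0) = -4 and z(π/3) = 1: from z(0) = b we get b = -4, and a·π/3 + -4 = 1 gives a = 15/π, so
    z(θ) = (15/π) θ − 4.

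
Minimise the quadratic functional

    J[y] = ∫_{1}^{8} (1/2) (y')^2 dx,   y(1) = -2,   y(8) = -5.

The Lagrangian is L = (1/2) (y')^2.
Compute ∂L/∂y = 0, ∂L/∂y' = y'.
The Euler-Lagrange equation d/dx(∂L/∂y') − ∂L/∂y = 0 reduces to
    y'' = 0.
Its general solution is
    y(x) = A x + B,
with A, B fixed by the endpoint conditions.
Applying the endpoint conditions y(1) = -2 and y(8) = -5: solve A·1 + B = -2 and A·8 + B = -5. Subtracting gives A(8 − 1) = -5 − -2, so A = -3/7, and B = -2 − A·1 = -11/7. Therefore
    y(x) = (-3/7) x - 11/7.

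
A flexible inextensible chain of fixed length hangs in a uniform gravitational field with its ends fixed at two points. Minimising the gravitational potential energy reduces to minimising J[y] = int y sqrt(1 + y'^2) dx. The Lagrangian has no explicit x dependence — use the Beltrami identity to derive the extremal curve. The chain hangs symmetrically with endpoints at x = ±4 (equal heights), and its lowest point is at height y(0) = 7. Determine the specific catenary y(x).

The Lagrangian L(y, y') = y sqrt(1 + y'^2) has no explicit x dependence, so the Beltrami identity applies:
    L − y' ∂L/∂y' = C.
Compute ∂L/∂y' = y · y' / sqrt(1 + y'^2). Then
    L − y' ∂L/∂y'
    = y sqrt(1 + y'^2) − y · y'^2 / sqrt(1 + y'^2)
    = y (1 + y'^2 − y'^2) / sqrt(1 + y'^2)
    = y / sqrt(1 + y'^2) = C.
Squaring gives y^2 = C^2 (1 + y'^2), i.e.
    y'^2 = y^2 / C^2 − 1.
Separating variables,
    dy / sqrt(y^2 − C^2) = dx / C,
and integrating gives arccosh(y / C) = (x − a)/C, so
    y(x) = C cosh((x − a)/C),
the catenary. The constants C and a are fixed by the two endpoint conditions (and, for the hanging-chain problem, the length constraint selects C).
Now fit the given data. The endpoints x = ±4 are symmetric at equal height, so the catenary is even about its minimum: a = 0 and y(x) = C cosh(x/C). The lowest point is y(0) = C cosh(0) = C, and we are told y(0) = 7, so C = 7. Therefore
    y(x) = 7 cosh(x/7),
and at the endpoints
    y(±4) = 7 cosh(4/7).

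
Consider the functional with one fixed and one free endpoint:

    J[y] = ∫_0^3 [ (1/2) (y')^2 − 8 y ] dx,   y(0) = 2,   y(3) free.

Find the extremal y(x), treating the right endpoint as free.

The Lagrangian L = (1/2) (y')^2 − 8 y gives
    ∂L/∂y = −8,   ∂L/∂y' = y'.
Euler-Lagrange: d/dx(y') − (−8) = 0, i.e. y'' + 8 = 0, so
    y(x) = −(8/2) x^2 + C1 x + C2.
Fixed left endpoint y(0) = 2 ⇒ C2 = 2.
The right endpoint x = 3 is free, so the natural (transversality) condition is ∂L/∂y' |_{x=3} = 0, i.e. y'(3) = 0.
Compute y'(x) = −8 x + C1, so y'(3) = −24 + C1 = 0 ⇒ C1 = 24.
Therefore the extremal is
    y(x) = −4 x^2 + 24 x + 2.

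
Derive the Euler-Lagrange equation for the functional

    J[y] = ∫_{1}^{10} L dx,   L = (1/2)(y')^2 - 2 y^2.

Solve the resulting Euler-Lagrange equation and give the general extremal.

The Lagrangian is L = (1/2)(y')^2 - 2 y^2.
∂L/∂y = -4y.
∂L/∂y' = y'.
The Euler-Lagrange equation d/dx(∂L/∂y') − ∂L/∂y = 0 becomes:
    y'' + 4 y = 0
General solution: y(x) = A sin(2x) + B cos(2x), where A and B are arbitrary constants fixed by the endpoint conditions.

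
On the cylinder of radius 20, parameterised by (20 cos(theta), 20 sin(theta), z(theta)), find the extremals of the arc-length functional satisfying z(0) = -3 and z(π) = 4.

Parameterise the cylinder of radius R = 20 as
    r(θ) = (20 cos θ, 20 sin θ, z(θ)).
The arc-length element is
    ds = sqrt(400 + (dz/dθ)^2) dθ,
so the Lagrangian is L = sqrt(400 + z'^2).
L depends on z' only, not on z or θ, so ∂L/∂z = 0 and
    ∂L/∂z' = z' / sqrt(400 + z'^2).
The Euler-Lagrange equation gives
    d/dθ( z' / sqrt(400 + z'^2) ) = 0,
so z' is constant. Integrating once:
    z(θ) = a θ + b,
a helix on the cylinder (a straight line when the cylinder is unrolled). The constants a, b are determined by the endpoint conditions.
With endpoint conditions z(0) = -3 and z(π) = 4: from z(0) = b we get b = -3, and a·π + -3 = 4 gives a = 7/π, so
    z(θ) = (7/π) θ − 3.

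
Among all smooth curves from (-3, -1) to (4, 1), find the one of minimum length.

Arc-length functional: J[y] = ∫ sqrt(1 + (y')^2) dx.
Lagrangian L = sqrt(1 + (y')^2) has no explicit y dependence, so ∂L/∂y = 0 and the Euler-Lagrange equation gives
    d/dx( y' / sqrt(1 + (y')^2) ) = 0  ⇒  y' / sqrt(1 + (y')^2) = const.
Hence y' is constant, so y(x) is affine.
Fitting the endpoints (-3, -1) and (4, 1):
    slope m = (1 − (-1)) / (4 − (-3)) = 2/7,
    intercept c = (-1) − m·(-3) = -1/7.
Extremal: y(x) = (2/7) x - 1/7.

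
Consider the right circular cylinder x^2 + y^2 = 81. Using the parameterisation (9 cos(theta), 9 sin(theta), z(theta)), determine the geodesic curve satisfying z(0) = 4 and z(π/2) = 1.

Parameterise the cylinder of radius R = 9 as
    r(θ) = (9 cos θ, 9 sin θ, z(θ)).
The arc-length element is
    ds = sqrt(81 + (dz/dθ)^2) dθ,
so the Lagrangian is L = sqrt(81 + z'^2).
L depends on z' only, not on z or θ, so ∂L/∂z = 0 and
    ∂L/∂z' = z' / sqrt(81 + z'^2).
The Euler-Lagrange equation gives
    d/dθ( z' / sqrt(81 + z'^2) ) = 0,
so z' is constant. Integrating once:
    z(θ) = a θ + b,
a helix on the cylinder (a straight line when the cylinder is unrolled). The constants a, b are determined by the endpoint conditions.
With endpoint conditions z(0) = 4 and z(π/2) = 1: from z(0) = b we get b = 4, and a·π/2 + 4 = 1 gives a = -6/π, so
    z(θ) = (-6/π) θ + 4.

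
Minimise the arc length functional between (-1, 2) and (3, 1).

Arc-length functional: J[y] = ∫ sqrt(1 + (y')^2) dx.
Lagrangian L = sqrt(1 + (y')^2) has no explicit y dependence, so ∂L/∂y = 0 and the Euler-Lagrange equation gives
    d/dx( y' / sqrt(1 + (y')^2) ) = 0  ⇒  y' / sqrt(1 + (y')^2) = const.
Hence y' is constant, so y(x) is affine.
Fitting the endpoints (-1, 2) and (3, 1):
    slope m = (1 − 2) / (3 − (-1)) = -1/4,
    intercept c = 2 − m·(-1) = 7/4.
Extremal: y(x) = (-1/4) x + 7/4.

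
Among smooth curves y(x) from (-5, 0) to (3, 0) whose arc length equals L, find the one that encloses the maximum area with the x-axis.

Set up the augmented Lagrangian using a multiplier λ for the length constraint:
    F(y, y') = y − λ sqrt(1 + y'^2).
F has no explicit x dependence, so the Beltrami identity yields a first integral
    F − y' ∂F/∂y' = C.
Compute ∂F/∂y' = −λ y' / sqrt(1 + y'^2). Then
    y − λ sqrt(1 + y'^2) + λ y'^2 / sqrt(1 + y'^2) = C
    ⇒  y − λ / sqrt(1 + y'^2) = C.
Solving for y' and integrating gives
    (x − a)^2 + (y − b)^2 = λ^2,
a circular arc of radius λ. The constants a, b are determined by the endpoint conditions y(-5) = y(3) = 0, and λ is fixed implicitly by the length constraint
    ∫_{-5}^{3} sqrt(1 + y'^2) dx = L.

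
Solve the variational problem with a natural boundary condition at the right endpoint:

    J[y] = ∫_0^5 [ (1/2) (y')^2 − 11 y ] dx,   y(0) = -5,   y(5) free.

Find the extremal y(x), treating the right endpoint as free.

The Lagrangian L = (1/2) (y')^2 − 11 y gives
    ∂L/∂y = −11,   ∂L/∂y' = y'.
Euler-Lagrange: d/dx(y') − (−11) = 0, i.e. y'' + 11 = 0, so
    y(x) = −(11/2) x^2 + C1 x + C2.
Fixed left endpoint y(0) = -5 ⇒ C2 = -5.
The right endpoint x = 5 is free, so the natural (transversality) condition is ∂L/∂y' |_{x=5} = 0, i.e. y'(5) = 0.
Compute y'(x) = −11 x + C1, so y'(5) = −55 + C1 = 0 ⇒ C1 = 55.
Therefore the extremal is
    y(x) = −(11/2) x^2 + 55 x − 5.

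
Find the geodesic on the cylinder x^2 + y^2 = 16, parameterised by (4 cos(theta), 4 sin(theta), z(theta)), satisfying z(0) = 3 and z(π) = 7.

Parameterise the cylinder of radius R = 4 as
    r(θ) = (4 cos θ, 4 sin θ, z(θ)).
The arc-length element is
    ds = sqrt(16 + (dz/dθ)^2) dθ,
so the Lagrangian is L = sqrt(16 + z'^2).
L depends on z' only, not on z or θ, so ∂L/∂z = 0 and
    ∂L/∂z' = z' / sqrt(16 + z'^2).
The Euler-Lagrange equation gives
    d/dθ( z' / sqrt(16 + z'^2) ) = 0,
so z' is constant. Integrating once:
    z(θ) = a θ + b,
a helix on the cylinder (a straight line when the cylinder is unrolled). The constants a, b are determined by the endpoint conditions.
With endpoint conditions z(0) = 3 and z(π) = 7: from z(0) = b we get b = 3, and a·π + 3 = 7 gives a = 4/π, so
    z(θ) = (4/π) θ + 3.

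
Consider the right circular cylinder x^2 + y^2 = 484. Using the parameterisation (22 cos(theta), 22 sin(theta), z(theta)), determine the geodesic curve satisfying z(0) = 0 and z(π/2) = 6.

Parameterise the cylinder of radius R = 22 as
    r(θ) = (22 cos θ, 22 sin θ, z(θ)).
The arc-length element is
    ds = sqrt(484 + (dz/dθ)^2) dθ,
so the Lagrangian is L = sqrt(484 + z'^2).
L depends on z' only, not on z or θ, so ∂L/∂z = 0 and
    ∂L/∂z' = z' / sqrt(484 + z'^2).
The Euler-Lagrange equation gives
    d/dθ( z' / sqrt(484 + z'^2) ) = 0,
so z' is constant. Integrating once:
    z(θ) = a θ + b,
a helix on the cylinder (a straight line when the cylinder is unrolled). The constants a, b are determined by the endpoint conditions.
With endpoint conditions z(0) = 0 and z(π/2) = 6: from z(0) = b we get b = 0, and a·π/2 + 0 = 6 gives a = 12/π, so
    z(θ) = (12/π) θ.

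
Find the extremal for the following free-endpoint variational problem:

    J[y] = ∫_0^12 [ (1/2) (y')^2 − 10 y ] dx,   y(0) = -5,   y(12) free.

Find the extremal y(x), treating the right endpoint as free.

The Lagrangian L = (1/2) (y')^2 − 10 y gives
    ∂L/∂y = −10,   ∂L/∂y' = y'.
Euler-Lagrange: d/dx(y') − (−10) = 0, i.e. y'' + 10 = 0, so
    y(x) = −(10/2) x^2 + C1 x + C2.
Fixed left endpoint y(0) = -5 ⇒ C2 = -5.
The right endpoint x = 12 is free, so the natural (transversality) condition is ∂L/∂y' |_{x=12} = 0, i.e. y'(12) = 0.
Compute y'(x) = −10 x + C1, so y'(12) = −120 + C1 = 0 ⇒ C1 = 120.
Therefore the extremal is
    y(x) = −5 x^2 + 120 x − 5.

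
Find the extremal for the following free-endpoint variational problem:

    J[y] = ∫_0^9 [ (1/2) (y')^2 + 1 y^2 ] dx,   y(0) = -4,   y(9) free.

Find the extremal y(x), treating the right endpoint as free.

The Lagrangian L = (1/2) (y')^2 + 1 y^2 gives
    ∂L/∂y = 2 y,   ∂L/∂y' = y'.
Euler-Lagrange: y'' − 2 y = 0.
With k = sqrt(2), the general solution is
    y(x) = A cosh(sqrt(2) x) + B sinh(sqrt(2) x).
Fixed left endpoint y(0) = -4 ⇒ A = -4.
The right endpoint x = 9 is free, so the natural (transversality) condition is ∂L/∂y' |_{x=9} = 0, i.e. y'(9) = 0.
Compute y'(x) = A k sinh(k x) + B k cosh(k x), so
    y'(9) = A k sinh(k·9) + B k cosh(k·9) = 0
    ⇒ B = −A tanh(k·9) = 4 tanh(sqrt(2)·9).
Therefore the extremal is
    y(x) = −4 cosh(sqrt(2) x) + 4 tanh(sqrt(2)·9) sinh(sqrt(2) x).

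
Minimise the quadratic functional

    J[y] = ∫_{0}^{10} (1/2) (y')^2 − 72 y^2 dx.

The Lagrangian is L = (1/2) (y')^2 − 72 y^2.
Compute ∂L/∂y = -144y, ∂L/∂y' = y'.
The Euler-Lagrange equation d/dx(∂L/∂y') − ∂L/∂y = 0 reduces to
    y'' + 144 y = 0.
Its general solution is
    y(x) = A sin(12x) + B cos(12x),
with A, B fixed by the endpoint conditions.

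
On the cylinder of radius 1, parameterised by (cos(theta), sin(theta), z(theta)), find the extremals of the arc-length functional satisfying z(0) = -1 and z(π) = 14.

Parameterise the cylinder of radius R = 1 as
    r(θ) = (cos θ, sin θ, z(θ)).
The arc-length element is
    ds = sqrt(1 + (dz/dθ)^2) dθ,
so the Lagrangian is L = sqrt(1 + z'^2).
L depends on z' only, not on z or θ, so ∂L/∂z = 0 and
    ∂L/∂z' = z' / sqrt(1 + z'^2).
The Euler-Lagrange equation gives
    d/dθ( z' / sqrt(1 + z'^2) ) = 0,
so z' is constant. Integrating once:
    z(θ) = a θ + b,
a helix on the cylinder (a straight line when the cylinder is unrolled). The constants a, b are determined by the endpoint conditions.
With endpoint conditions z(0) = -1 and z(π) = 14: from z(0) = b we get b = -1, and a·π + -1 = 14 gives a = 15/π, so
    z(θ) = (15/π) θ − 1.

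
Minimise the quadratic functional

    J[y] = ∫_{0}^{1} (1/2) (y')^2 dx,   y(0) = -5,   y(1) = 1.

The Lagrangian is L = (1/2) (y')^2.
Compute ∂L/∂y = 0, ∂L/∂y' = y'.
The Euler-Lagrange equation d/dx(∂L/∂y') − ∂L/∂y = 0 reduces to
    y'' = 0.
Its general solution is
    y(x) = A x + B,
with A, B fixed by the endpoint conditions.
Applying the endpoint conditions y(0) = -5 and y(1) = 1: solve A·0 + B = -5 and A·1 + B = 1. Subtracting gives A(1 − 0) = 1 − -5, so A = 6, and B = -5 − A·0 = -5. Therefore
    y(x) = 6 x - 5.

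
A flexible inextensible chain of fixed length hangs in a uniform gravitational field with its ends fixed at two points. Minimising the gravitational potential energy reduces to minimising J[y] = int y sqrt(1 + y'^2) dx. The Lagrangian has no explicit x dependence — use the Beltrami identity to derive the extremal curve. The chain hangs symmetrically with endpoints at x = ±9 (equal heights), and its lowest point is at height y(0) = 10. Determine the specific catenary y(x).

The Lagrangian L(y, y') = y sqrt(1 + y'^2) has no explicit x dependence, so the Beltrami identity applies:
    L − y' ∂L/∂y' = C.
Compute ∂L/∂y' = y · y' / sqrt(1 + y'^2). Then
    L − y' ∂L/∂y'
    = y sqrt(1 + y'^2) − y · y'^2 / sqrt(1 + y'^2)
    = y (1 + y'^2 − y'^2) / sqrt(1 + y'^2)
    = y / sqrt(1 + y'^2) = C.
Squaring gives y^2 = C^2 (1 + y'^2), i.e.
    y'^2 = y^2 / C^2 − 1.
Separating variables,
    dy / sqrt(y^2 − C^2) = dx / C,
and integrating gives arccosh(y / C) = (x − a)/C, so
    y(x) = C cosh((x − a)/C),
the catenary. The constants C and a are fixed by the two endpoint conditions (and, for the hanging-chain problem, the length constraint selects C).
Now fit the given data. The endpoints x = ±9 are symmetric at equal height, so the catenary is even about its minimum: a = 0 and y(x) = C cosh(x/C). The lowest point is y(0) = C cosh(0) = C, and we are told y(0) = 10, so C = 10. Therefore
    y(x) = 10 cosh(x/10),
and at the endpoints
    y(±9) = 10 cosh(9/10).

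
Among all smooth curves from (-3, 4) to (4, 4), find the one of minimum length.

Arc-length functional: J[y] = ∫ sqrt(1 + (y')^2) dx.
Lagrangian L = sqrt(1 + (y')^2) has no explicit y dependence, so ∂L/∂y = 0 and the Euler-Lagrange equation gives
    d/dx( y' / sqrt(1 + (y')^2) ) = 0  ⇒  y' / sqrt(1 + (y')^2) = const.
Hence y' is constant, so y(x) is affine.
Fitting the endpoints (-3, 4) and (4, 4):
    slope m = (4 − 4) / (4 − (-3)) = 0,
    intercept c = 4 − m·(-3) = 4.
Extremal: y(x) = 4.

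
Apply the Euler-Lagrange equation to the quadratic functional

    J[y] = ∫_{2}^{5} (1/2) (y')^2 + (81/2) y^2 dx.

The Lagrangian is L = (1/2) (y')^2 + (81/2) y^2.
Compute ∂L/∂y = 81y, ∂L/∂y' = y'.
The Euler-Lagrange equation d/dx(∂L/∂y') − ∂L/∂y = 0 reduces to
    y'' − 81 y = 0.
Its general solution is
    y(x) = A e^(9x) + B e^(−9x),
with A, B fixed by the endpoint conditions.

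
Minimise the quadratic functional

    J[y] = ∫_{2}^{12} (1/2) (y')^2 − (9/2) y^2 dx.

The Lagrangian is L = (1/2) (y')^2 − (9/2) y^2.
Compute ∂L/∂y = -9y, ∂L/∂y' = y'.
The Euler-Lagrange equation d/dx(∂L/∂y') − ∂L/∂y = 0 reduces to
    y'' + 9 y = 0.
Its general solution is
    y(x) = A sin(3x) + B cos(3x),
with A, B fixed by the endpoint conditions.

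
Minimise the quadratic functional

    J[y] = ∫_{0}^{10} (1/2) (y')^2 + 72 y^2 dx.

The Lagrangian is L = (1/2) (y')^2 + 72 y^2.
Compute ∂L/∂y = 144y, ∂L/∂y' = y'.
The Euler-Lagrange equation d/dx(∂L/∂y') − ∂L/∂y = 0 reduces to
    y'' − 144 y = 0.
Its general solution is
    y(x) = A e^(12x) + B e^(−12x),
with A, B fixed by the endpoint conditions.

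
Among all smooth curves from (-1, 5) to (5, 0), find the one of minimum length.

Arc-length functional: J[y] = ∫ sqrt(1 + (y')^2) dx.
Lagrangian L = sqrt(1 + (y')^2) has no explicit y dependence, so ∂L/∂y = 0 and the Euler-Lagrange equation gives
    d/dx( y' / sqrt(1 + (y')^2) ) = 0  ⇒  y' / sqrt(1 + (y')^2) = const.
Hence y' is constant, so y(x) is affine.
Fitting the endpoints (-1, 5) and (5, 0):
    slope m = (0 − 5) / (5 − (-1)) = -5/6,
    intercept c = 5 − m·(-1) = 25/6.
Extremal: y(x) = (-5/6) x + 25/6.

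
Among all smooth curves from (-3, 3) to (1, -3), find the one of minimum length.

Arc-length functional: J[y] = ∫ sqrt(1 + (y')^2) dx.
Lagrangian L = sqrt(1 + (y')^2) has no explicit y dependence, so ∂L/∂y = 0 and the Euler-Lagrange equation gives
    d/dx( y' / sqrt(1 + (y')^2) ) = 0  ⇒  y' / sqrt(1 + (y')^2) = const.
Hence y' is constant, so y(x) is affine.
Fitting the endpoints (-3, 3) and (1, -3):
    slope m = ((-3) − 3) / (1 − (-3)) = -3/2,
    intercept c = 3 − m·(-3) = -3/2.
Extremal: y(x) = (-3/2) x - 3/2.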